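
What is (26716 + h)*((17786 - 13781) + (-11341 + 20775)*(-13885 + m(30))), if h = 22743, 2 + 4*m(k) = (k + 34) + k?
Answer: -6467758524277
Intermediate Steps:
m(k) = 8 + k/2 (m(k) = -1/2 + ((k + 34) + k)/4 = -1/2 + ((34 + k) + k)/4 = -1/2 + (34 + 2*k)/4 = -1/2 + (17/2 + k/2) = 8 + k/2)
(26716 + h)*((17786 - 13781) + (-11341 + 20775)*(-13885 + m(30))) = (26716 + 22743)*((17786 - 13781) + (-11341 + 20775)*(-13885 + (8 + (1/2)*30))) = 49459*(4005 + 9434*(-13885 + (8 + 15))) = 49459*(4005 + 9434*(-13885 + 23)) = 49459*(4005 + 9434*(-13862)) = 49459*(4005 - 130774108) = 49459*(-130770103) = -6467758524277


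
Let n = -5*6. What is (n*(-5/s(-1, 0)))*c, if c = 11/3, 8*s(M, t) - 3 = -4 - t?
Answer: -4400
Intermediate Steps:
s(M, t) = -1/8 - t/8 (s(M, t) = 3/8 + (-4 - t)/8 = 3/8 + (-1/2 - t/8) = -1/8 - t/8)
n = -30
c = 11/3 (c = 11*(1/3) = 11/3 ≈ 3.6667)
(n*(-5/s(-1, 0)))*c = -(-150)/(-1/8 - 1/8*0)*(11/3) = -(-150)/(-1/8 + 0)*(11/3) = -(-150)/(-1/8)*(11/3) = -(-150)*(-8)*(11/3) = -30*40*(11/3) = -1200*11/3 = -4400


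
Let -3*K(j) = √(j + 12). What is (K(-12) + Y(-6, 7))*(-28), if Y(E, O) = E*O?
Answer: 1176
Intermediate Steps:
K(j) = -√(12 + j)/3 (K(j) = -√(j + 12)/3 = -√(12 + j)/3)
(K(-12) + Y(-6, 7))*(-28) = (-√(12 - 12)/3 - 6*7)*(-28) = (-√0/3 - 42)*(-28) = (-⅓*0 - 42)*(-28) = (0 - 42)*(-28) = -42*(-28) = 1176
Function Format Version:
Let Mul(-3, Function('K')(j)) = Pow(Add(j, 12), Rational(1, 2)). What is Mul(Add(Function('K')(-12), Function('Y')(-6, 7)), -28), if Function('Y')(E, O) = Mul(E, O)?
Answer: 1176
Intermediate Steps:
Function('K')(j) = Mul(Rational(-1, 3), Pow(Add(12, j), Rational(1, 2))) (Function('K')(j) = Mul(Rational(-1, 3), Pow(Add(j, 12), Rational(1, 2))) = Mul(Rational(-1, 3), Pow(Add(12, j), Rational(1, 2))))
Mul(Add(Function('K')(-12), Function('Y')(-6, 7)), -28) = Mul(Add(Mul(Rational(-1, 3), Pow(Add(12, -12), Rational(1, 2))), Mul(-6, 7)), -28) = Mul(Add(Mul(Rational(-1, 3), Pow(0, Rational(1, 2))), -42), -28) = Mul(Add(Mul(Rational(-1, 3), 0), -42), -28) = Mul(Add(0, -42), -28) = Mul(-42, -28) = 1176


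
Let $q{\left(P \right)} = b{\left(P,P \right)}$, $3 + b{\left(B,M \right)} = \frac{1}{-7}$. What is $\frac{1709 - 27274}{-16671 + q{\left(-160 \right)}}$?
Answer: $\frac{178955}{116719} \approx 1.5332$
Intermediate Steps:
$b{\left(B,M \right)} = - \frac{22}{7}$ ($b{\left(B,M \right)} = -3 + \frac{1}{-7} = -3 - \frac{1}{7} = - \frac{22}{7}$)
$q{\left(P \right)} = - \frac{22}{7}$
$\frac{1709 - 27274}{-16671 + q{\left(-160 \right)}} = \frac{1709 - 27274}{-16671 - \frac{22}{7}} = - \frac{25565}{- \frac{116719}{7}} = \left(-25565\right) \left(- \frac{7}{116719}\right) = \frac{178955}{116719}$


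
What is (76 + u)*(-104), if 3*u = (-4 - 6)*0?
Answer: -7904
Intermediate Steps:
u = 0 (u = ((-4 - 6)*0)/3 = (-10*0)/3 = (1/3)*0 = 0)
(76 + u)*(-104) = (76 + 0)*(-104) = 76*(-104) = -7904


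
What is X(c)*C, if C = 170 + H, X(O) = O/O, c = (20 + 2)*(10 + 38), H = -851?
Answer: -681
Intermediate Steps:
c = 1056 (c = 22*48 = 1056)
X(O) = 1
C = -681 (C = 170 - 851 = -681)
X(c)*C = 1*(-681) = -681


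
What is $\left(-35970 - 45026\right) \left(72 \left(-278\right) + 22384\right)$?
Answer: $-191798528$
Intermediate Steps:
$\left(-35970 - 45026\right) \left(72 \left(-278\right) + 22384\right) = - 80996 \left(-20016 + 22384\right) = \left(-80996\right) 2368 = -191798528$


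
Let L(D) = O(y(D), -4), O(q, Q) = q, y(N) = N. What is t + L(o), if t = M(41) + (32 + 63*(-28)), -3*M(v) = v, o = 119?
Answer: -4880/3 ≈ -1626.7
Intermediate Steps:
L(D) = D
M(v) = -v/3
t = -5237/3 (t = -⅓*41 + (32 + 63*(-28)) = -41/3 + (32 - 1764) = -41/3 - 1732 = -5237/3 ≈ -1745.7)
t + L(o) = -5237/3 + 119 = -4880/3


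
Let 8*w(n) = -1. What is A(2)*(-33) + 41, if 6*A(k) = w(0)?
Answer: 667/16 ≈ 41.688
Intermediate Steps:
w(n) = -⅛ (w(n) = (⅛)*(-1) = -⅛)
A(k) = -1/48 (A(k) = (⅙)*(-⅛) = -1/48)
A(2)*(-33) + 41 = -1/48*(-33) + 41 = 11/16 + 41 = 667/16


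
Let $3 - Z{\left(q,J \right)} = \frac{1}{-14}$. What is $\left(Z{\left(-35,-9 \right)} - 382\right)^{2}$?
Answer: $\frac{28143025}{196} \approx 1.4359 \cdot 10^{5}$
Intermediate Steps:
$Z{\left(q,J \right)} = \frac{43}{14}$ ($Z{\left(q,J \right)} = 3 - \frac{1}{-14} = 3 - - \frac{1}{14} = 3 + \frac{1}{14} = \frac{43}{14}$)
$\left(Z{\left(-35,-9 \right)} - 382\right)^{2} = \left(\frac{43}{14} - 382\right)^{2} = \left(- \frac{5305}{14}\right)^{2} = \frac{28143025}{196}$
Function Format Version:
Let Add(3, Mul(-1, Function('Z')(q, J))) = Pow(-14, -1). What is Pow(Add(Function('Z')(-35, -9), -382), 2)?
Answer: Rational(28143025, 196) ≈ 1.4359e+5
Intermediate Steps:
Function('Z')(q, J) = Rational(43, 14) (Function('Z')(q, J) = Add(3, Mul(-1, Pow(-14, -1))) = Add(3, Mul(-1, Rational(-1, 14))) = Add(3, Rational(1, 14)) = Rational(43, 14))
Pow(Add(Function('Z')(-35, -9), -382), 2) = Pow(Add(Rational(43, 14), -382), 2) = Pow(Rational(-5305, 14), 2) = Rational(28143025, 196)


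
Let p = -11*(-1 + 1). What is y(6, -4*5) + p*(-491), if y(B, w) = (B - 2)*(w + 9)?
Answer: -44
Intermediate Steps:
p = 0 (p = -11*0 = 0)
y(B, w) = (-2 + B)*(9 + w)
y(6, -4*5) + p*(-491) = (-18 - (-8)*5 + 9*6 + 6*(-4*5)) + 0*(-491) = (-18 - 2*(-20) + 54 + 6*(-20)) + 0 = (-18 + 40 + 54 - 120) + 0 = -44 + 0 = -44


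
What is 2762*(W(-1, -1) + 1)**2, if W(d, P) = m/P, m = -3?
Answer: 44192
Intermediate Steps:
W(d, P) = -3/P
2762*(W(-1, -1) + 1)**2 = 2762*(-3/(-1) + 1)**2 = 2762*(-3*(-1) + 1)**2 = 2762*(3 + 1)**2 = 2762*4**2 = 2762*16 = 44192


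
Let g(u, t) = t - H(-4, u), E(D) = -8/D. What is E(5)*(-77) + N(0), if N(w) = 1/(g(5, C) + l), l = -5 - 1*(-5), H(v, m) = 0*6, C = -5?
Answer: 123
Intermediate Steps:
H(v, m) = 0
g(u, t) = t (g(u, t) = t - 1*0 = t + 0 = t)
l = 0 (l = -5 + 5 = 0)
N(w) = -1/5 (N(w) = 1/(-5 + 0) = 1/(-5) = -1/5)
E(5)*(-77) + N(0) = -8/5*(-77) - 1/5 = 616/5 - 1/5 = 123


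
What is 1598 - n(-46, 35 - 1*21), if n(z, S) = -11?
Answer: 1609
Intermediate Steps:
1598 - n(-46, 35 - 1*21) = 1598 - 1*(-11) = 1598 + 11 = 1609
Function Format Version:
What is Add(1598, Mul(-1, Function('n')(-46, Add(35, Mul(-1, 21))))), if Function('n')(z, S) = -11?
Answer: 1609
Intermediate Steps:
Add(1598, Mul(-1, Function('n')(-46, Add(35, Mul(-1, 21))))) = Add(1598, Mul(-1, -11)) = Add(1598, 11) = 1609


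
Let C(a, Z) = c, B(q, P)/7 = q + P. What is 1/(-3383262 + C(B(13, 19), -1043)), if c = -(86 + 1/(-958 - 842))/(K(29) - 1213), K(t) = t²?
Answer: -669600/2265432080401 ≈ -2.9557e-7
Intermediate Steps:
B(q, P) = 7*P + 7*q (B(q, P) = 7*(q + P) = 7*(P + q) = 7*P + 7*q)
c = 154799/669600 (c = -(86 + 1/(-958 - 842))/(29² - 1213) = -(86 + 1/(-1800))/(841 - 1213) = -(86 - 1/1800)/(-372) = -154799*(-1)/(1800*372) = -1*(-154799/669600) = 154799/669600 ≈ 0.23118)
C(a, Z) = 154799/669600
1/(-3383262 + C(B(13, 19), -1043)) = 1/(-3383262 + 154799/669600) = 1/(-2265432080401/669600) = -669600/2265432080401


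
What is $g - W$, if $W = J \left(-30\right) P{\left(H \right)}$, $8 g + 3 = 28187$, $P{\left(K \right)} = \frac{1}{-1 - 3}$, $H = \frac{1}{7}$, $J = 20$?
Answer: $3373$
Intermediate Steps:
$H = \frac{1}{7} \approx 0.14286$
$P{\left(K \right)} = - \frac{1}{4}$ ($P{\left(K \right)} = \frac{1}{-4} = - \frac{1}{4}$)
$g = 3523$ ($g = - \frac{3}{8} + \frac{1}{8} \cdot 28187 = - \frac{3}{8} + \frac{28187}{8} = 3523$)
$W = 150$ ($W = 20 \left(-30\right) \left(- \frac{1}{4}\right) = \left(-600\right) \left(- \frac{1}{4}\right) = 150$)
$g - W = 3523 - 150 = 3373$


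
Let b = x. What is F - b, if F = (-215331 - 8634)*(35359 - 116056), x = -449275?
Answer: 18073752880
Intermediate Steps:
F = 18073303605 (F = -223965*(-80697) = 18073303605)
b = -449275
F - b = 18073303605 - 1*(-449275) = 18073303605 + 449275 = 18073752880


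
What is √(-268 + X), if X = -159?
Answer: I*√427 ≈ 20.664*I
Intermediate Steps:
√(-268 + X) = √(-268 - 159) = √(-427) = I*√427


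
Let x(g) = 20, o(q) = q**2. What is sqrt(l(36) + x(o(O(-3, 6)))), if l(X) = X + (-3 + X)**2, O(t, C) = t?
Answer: sqrt(1145) ≈ 33.838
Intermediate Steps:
sqrt(l(36) + x(o(O(-3, 6)))) = sqrt((36 + (-3 + 36)**2) + 20) = sqrt((36 + 33**2) + 20) = sqrt((36 + 1089) + 20) = sqrt(1125 + 20) = sqrt(1145)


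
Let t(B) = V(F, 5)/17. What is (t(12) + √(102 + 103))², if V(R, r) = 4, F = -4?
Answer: 59261/289 + 8*√205/17 ≈ 211.79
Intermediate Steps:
t(B) = 4/17
(t(12) + √(102 + 103))² = (4/17 + √(102 + 103))² = (4/17 + √205)²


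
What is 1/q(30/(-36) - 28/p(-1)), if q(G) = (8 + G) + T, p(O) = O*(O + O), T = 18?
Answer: 6/67 ≈ 0.089552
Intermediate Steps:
p(O) = 2*O² (p(O) = O*(2*O) = 2*O²)
q(G) = 26 + G (q(G) = (8 + G) + 18 = 26 + G)
1/q(30/(-36) - 28/p(-1)) = 1/(26 + (30/(-36) - 28/(2*(-1)²))) = 1/(26 + (30*(-1/36) - 28/(2*1))) = 1/(26 + (-⅚ - 28/2)) = 1/(26 + (-⅚ - 28*½)) = 1/(26 + (-⅚ - 14)) = 1/(26 - 89/6) = 1/(67/6) = 6/67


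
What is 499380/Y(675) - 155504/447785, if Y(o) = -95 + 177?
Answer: 2726855146/447785 ≈ 6089.7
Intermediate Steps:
Y(o) = 82
499380/Y(675) - 155504/447785 = 499380/82 - 155504/447785 = 499380*(1/82) - 155504*1/447785 = 6090 - 155504/447785 = 2726855146/447785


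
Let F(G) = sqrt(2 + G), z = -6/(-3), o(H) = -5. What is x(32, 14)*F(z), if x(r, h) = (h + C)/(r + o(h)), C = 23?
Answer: 74/27 ≈ 2.7407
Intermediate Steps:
x(r, h) = (23 + h)/(-5 + r) (x(r, h) = (h + 23)/(r - 5) = (23 + h)/(-5 + r))
z = 2 (z = -6*(-1/3) = 2)
x(32, 14)*F(z) = ((23 + 14)/(-5 + 32))*sqrt(2 + 2) = (37/27)*sqrt(4) = ((1/27)*37)*2 = (37/27)*2 = 74/27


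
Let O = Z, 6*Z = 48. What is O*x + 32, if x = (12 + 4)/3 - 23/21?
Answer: 1384/21 ≈ 65.905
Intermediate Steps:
Z = 8 (Z = (⅙)*48 = 8)
O = 8
x = 89/21 (x = 16*(⅓) - 23*1/21 = 16/3 - 23/21 = 89/21 ≈ 4.2381)
O*x + 32 = 8*(89/21) + 32 = 712/21 + 32 = 1384/21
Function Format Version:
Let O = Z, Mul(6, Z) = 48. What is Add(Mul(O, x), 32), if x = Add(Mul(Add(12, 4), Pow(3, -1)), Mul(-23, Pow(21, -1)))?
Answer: Rational(1384, 21) ≈ 65.905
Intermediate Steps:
Z = 8 (Z = Mul(Rational(1, 6), 48) = 8)
O = 8
x = Rational(89, 21) (x = Add(Mul(16, Rational(1, 3)), Mul(-23, Rational(1, 21))) = Add(Rational(16, 3), Rational(-23, 21)) = Rational(89, 21) ≈ 4.2381)
Add(Mul(O, x), 32) = Add(Mul(8, Rational(89, 21)), 32) = Add(Rational(712, 21), 32) = Rational(1384, 21)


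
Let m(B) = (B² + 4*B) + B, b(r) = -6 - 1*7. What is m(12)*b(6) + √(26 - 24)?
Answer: -2652 + √2 ≈ -2650.6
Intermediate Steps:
b(r) = -13 (b(r) = -6 - 7 = -13)
m(B) = B² + 5*B
m(12)*b(6) + √(26 - 24) = (12*(5 + 12))*(-13) + √(26 - 24) = (12*17)*(-13) + √2 = 204*(-13) + √2 = -2652 + √2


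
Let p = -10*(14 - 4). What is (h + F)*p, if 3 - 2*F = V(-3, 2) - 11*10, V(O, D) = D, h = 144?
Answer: -19950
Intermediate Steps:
p = -100 (p = -10*10 = -100)
F = 111/2 (F = 3/2 - (2 - 11*10)/2 = 3/2 - (2 - 110)/2 = 3/2 - ½*(-108) = 3/2 + 54 = 111/2 ≈ 55.500)
(h + F)*p = (144 + 111/2)*(-100) = (399/2)*(-100) = -19950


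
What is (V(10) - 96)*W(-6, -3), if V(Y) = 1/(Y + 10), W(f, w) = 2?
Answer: -1919/10 ≈ -191.90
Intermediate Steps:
V(Y) = 1/(10 + Y)
(V(10) - 96)*W(-6, -3) = (1/(10 + 10) - 96)*2 = (1/20 - 96)*2 = -1919/20*2 = -1919/10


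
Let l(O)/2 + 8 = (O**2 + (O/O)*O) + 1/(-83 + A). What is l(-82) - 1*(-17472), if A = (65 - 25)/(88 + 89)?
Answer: 450371386/14651 ≈ 30740.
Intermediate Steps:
A = 40/177 ≈ 0.22599
l(O) = -234770/14651 + 2*O + 2*O**2 (l(O) = -16 + 2*((O**2 + (O/O)*O) + 1/(-83 + 40/177)) = -16 + 2*((O**2 + 1*O) + 1/(-14651/177)) = -16 + 2*((O**2 + O) - 177/14651) = -16 + 2*((O + O**2) - 177/14651) = -16 + 2*(-177/14651 + O + O**2) = -16 + (-354/14651 + 2*O + 2*O**2) = -234770/14651 + 2*O + 2*O**2)
l(-82) - 1*(-17472) = (-234770/14651 + 2*(-82) + 2*(-82)**2) - 1*(-17472) = (-234770/14651 - 164 + 2*6724) + 17472 = (-234770/14651 - 164 + 13448) + 17472 = 194389114/14651 + 17472 = 450371386/14651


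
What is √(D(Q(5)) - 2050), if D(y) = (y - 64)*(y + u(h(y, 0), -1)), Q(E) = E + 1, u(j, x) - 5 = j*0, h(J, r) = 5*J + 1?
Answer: 8*I*√42 ≈ 51.846*I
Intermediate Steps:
h(J, r) = 1 + 5*J
u(j, x) = 5 (u(j, x) = 5 + j*0 = 5 + 0 = 5)
Q(E) = 1 + E
D(y) = (-64 + y)*(5 + y) (D(y) = (y - 64)*(y + 5) = (-64 + y)*(5 + y))
√(D(Q(5)) - 2050) = √((-320 + (1 + 5)² - 59*(1 + 5)) - 2050) = √((-320 + 6² - 59*6) - 2050) = √((-320 + 36 - 354) - 2050) = √(-638 - 2050) = √(-2688) = 8*I*√42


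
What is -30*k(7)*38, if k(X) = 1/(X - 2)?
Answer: -228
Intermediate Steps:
k(X) = 1/(-2 + X)
-30*k(7)*38 = -30/(-2 + 7)*38 = -30/5*38 = -30*⅕*38 = -6*38 = -228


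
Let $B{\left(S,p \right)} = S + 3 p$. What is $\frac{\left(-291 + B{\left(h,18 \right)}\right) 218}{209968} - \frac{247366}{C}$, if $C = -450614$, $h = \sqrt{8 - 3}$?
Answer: $\frac{7164380341}{23653630088} + \frac{109 \sqrt{5}}{104984} \approx 0.30521$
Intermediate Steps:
$h = \sqrt{5} \approx 2.2361$
$\frac{\left(-291 + B{\left(h,18 \right)}\right) 218}{209968} - \frac{247366}{C} = \frac{\left(-291 + \left(\sqrt{5} + 3 \cdot 18\right)\right) 218}{209968} - \frac{247366}{-450614} = \left(-291 + \left(\sqrt{5} + 54\right)\right) 218 \cdot \frac{1}{209968} - - \frac{123683}{225307} = \left(-291 + \left(54 + \sqrt{5}\right)\right) 218 \cdot \frac{1}{209968} + \frac{123683}{225307} = \left(-237 + \sqrt{5}\right) 218 \cdot \frac{1}{209968} + \frac{123683}{225307} = \left(-51666 + 218 \sqrt{5}\right) \frac{1}{209968} + \frac{123683}{225307} = \left(- \frac{25833}{104984} + \frac{109 \sqrt{5}}{104984}\right) + \frac{123683}{225307} = \frac{7164380341}{23653630088} + \frac{109 \sqrt{5}}{104984}$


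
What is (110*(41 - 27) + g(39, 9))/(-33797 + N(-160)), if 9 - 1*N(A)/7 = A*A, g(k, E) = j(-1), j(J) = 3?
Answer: -1/138 ≈ -0.0072464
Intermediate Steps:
g(k, E) = 3
N(A) = 63 - 7*A**2 (N(A) = 63 - 7*A*A = 63 - 7*A**2)
(110*(41 - 27) + g(39, 9))/(-33797 + N(-160)) = (110*(41 - 27) + 3)/(-33797 + (63 - 7*(-160)**2)) = (110*14 + 3)/(-33797 + (63 - 7*25600)) = (1540 + 3)/(-33797 + (63 - 179200)) = 1543/(-33797 - 179137) = 1543/(-212934) = 1543*(-1/212934) = -1/138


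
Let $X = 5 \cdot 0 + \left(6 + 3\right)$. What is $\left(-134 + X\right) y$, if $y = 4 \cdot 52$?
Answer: $-26000$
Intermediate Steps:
$y = 208$
$X = 9$ ($X = 0 + 9 = 9$)
$\left(-134 + X\right) y = \left(-134 + 9\right) 208 = \left(-125\right) 208 = -26000$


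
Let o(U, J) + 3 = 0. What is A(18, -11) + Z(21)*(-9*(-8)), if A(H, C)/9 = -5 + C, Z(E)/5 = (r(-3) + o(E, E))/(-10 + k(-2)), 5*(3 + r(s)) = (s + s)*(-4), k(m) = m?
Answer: -108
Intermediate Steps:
o(U, J) = -3 (o(U, J) = -3 + 0 = -3)
r(s) = -3 - 8*s/5 (r(s) = -3 + ((s + s)*(-4))/5 = -3 + ((2*s)*(-4))/5 = -3 + (-8*s)/5 = -3 - 8*s/5)
Z(E) = ½ (Z(E) = 5*(((-3 - 8/5*(-3)) - 3)/(-10 - 2)) = 5*(((-3 + 24/5) - 3)/(-12)) = 5*((9/5 - 3)*(-1/12)) = 5*(-6/5*(-1/12)) = 5*(⅒) = ½)
A(H, C) = -45 + 9*C (A(H, C) = 9*(-5 + C) = -45 + 9*C)
A(18, -11) + Z(21)*(-9*(-8)) = (-45 + 9*(-11)) + (-9*(-8))/2 = (-45 - 99) + (½)*72 = -144 + 36 = -108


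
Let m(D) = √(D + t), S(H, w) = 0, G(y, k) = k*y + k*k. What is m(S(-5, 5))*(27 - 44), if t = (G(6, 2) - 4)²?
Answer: -204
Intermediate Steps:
G(y, k) = k² + k*y (G(y, k) = k*y + k² = k² + k*y)
t = 144 (t = (2*(2 + 6) - 4)² = (2*8 - 4)² = (16 - 4)² = 12² = 144)
m(D) = √(144 + D) (m(D) = √(D + 144) = √(144 + D))
m(S(-5, 5))*(27 - 44) = √(144 + 0)*(27 - 44) = √144*(-17) = 12*(-17) = -204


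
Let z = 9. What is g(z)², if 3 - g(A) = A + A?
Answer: 225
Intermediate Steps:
g(A) = 3 - 2*A (g(A) = 3 - (A + A) = 3 - 2*A)
g(z)² = (3 - 2*9)² = (3 - 18)² = (-15)² = 225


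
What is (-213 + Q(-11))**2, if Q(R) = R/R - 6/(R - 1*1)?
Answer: 178929/4 ≈ 44732.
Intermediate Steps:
Q(R) = 1 - 6/(-1 + R) (Q(R) = 1 - 6/(R - 1) = 1 - 6/(-1 + R))
(-213 + Q(-11))**2 = (-213 + (-7 - 11)/(-1 - 11))**2 = (-213 - 18/(-12))**2 = (-213 - 1/12*(-18))**2 = (-213 + 3/2)**2 = (-423/2)**2 = 178929/4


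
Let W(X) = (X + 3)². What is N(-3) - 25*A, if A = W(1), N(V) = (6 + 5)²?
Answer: -279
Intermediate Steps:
N(V) = 121 (N(V) = 11² = 121)
W(X) = (3 + X)²
A = 16 (A = (3 + 1)² = 4² = 16)
N(-3) - 25*A = 121 - 25*16 = 121 - 400 = -279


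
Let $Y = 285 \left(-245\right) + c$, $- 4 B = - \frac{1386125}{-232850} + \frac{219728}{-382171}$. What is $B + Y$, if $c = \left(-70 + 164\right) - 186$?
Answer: $- \frac{995508769734095}{14238162776} \approx -69918.0$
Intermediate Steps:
$B = - \frac{19142924503}{14238162776}$ ($B = - \frac{- \frac{1386125}{-232850} + \frac{219728}{-382171}}{4} = - \frac{\left(-1386125\right) \left(- \frac{1}{232850}\right) + 219728 \left(- \frac{1}{382171}\right)}{4} = - \frac{\frac{55445}{9314} - \frac{219728}{382171}}{4} = \left(- \frac{1}{4}\right) \frac{19142924503}{3559540694} = - \frac{19142924503}{14238162776} \approx -1.3445$)
$c = -92$ ($c = 94 - 186 = -92$)
$Y = -69917$ ($Y = 285 \left(-245\right) - 92 = -69825 - 92 = -69917$)
$B + Y = - \frac{19142924503}{14238162776} - 69917 = - \frac{995508769734095}{14238162776}$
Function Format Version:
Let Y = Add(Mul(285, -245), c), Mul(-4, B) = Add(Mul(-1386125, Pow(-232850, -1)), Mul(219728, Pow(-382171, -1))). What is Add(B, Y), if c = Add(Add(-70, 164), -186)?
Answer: Rational(-995508769734095, 14238162776) ≈ -69918.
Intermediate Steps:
B = Rational(-19142924503, 14238162776) (B = Mul(Rational(-1, 4), Add(Mul(-1386125, Pow(-232850, -1)), Mul(219728, Pow(-382171, -1)))) = Mul(Rational(-1, 4), Add(Mul(-1386125, Rational(-1, 232850)), Mul(219728, Rational(-1, 382171)))) = Mul(Rational(-1, 4), Add(Rational(55445, 9314), Rational(-219728, 382171))) = Mul(Rational(-1, 4), Rational(19142924503, 3559540694)) = Rational(-19142924503, 14238162776) ≈ -1.3445)
c = -92 (c = Add(94, -186) = -92)
Y = -69917 (Y = Add(Mul(285, -245), -92) = Add(-69825, -92) = -69917)
Add(B, Y) = Add(Rational(-19142924503, 14238162776), -69917) = Rational(-995508769734095, 14238162776)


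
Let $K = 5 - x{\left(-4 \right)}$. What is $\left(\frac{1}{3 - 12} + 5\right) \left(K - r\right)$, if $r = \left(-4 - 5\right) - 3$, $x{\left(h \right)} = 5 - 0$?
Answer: $\frac{176}{3} \approx 58.667$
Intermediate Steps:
$x{\left(h \right)} = 5$ ($x{\left(h \right)} = 5 + 0 = 5$)
$K = 0$ ($K = 5 - 5 = 0$)
$r = -12$ ($r = -9 - 3 = -12$)
$\left(\frac{1}{3 - 12} + 5\right) \left(K - r\right) = \left(\frac{1}{3 - 12} + 5\right) \left(0 - -12\right) = \left(\frac{1}{-9} + 5\right) \left(0 + 12\right) = \left(- \frac{1}{9} + 5\right) 12 = \frac{44}{9} \cdot 12 = \frac{176}{3}$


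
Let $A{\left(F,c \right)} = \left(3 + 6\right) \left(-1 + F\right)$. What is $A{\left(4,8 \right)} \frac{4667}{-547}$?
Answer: $- \frac{126009}{547} \approx -230.36$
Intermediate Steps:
$A{\left(F,c \right)} = -9 + 9 F$ ($A{\left(F,c \right)} = 9 \left(-1 + F\right) = -9 + 9 F$)
$A{\left(4,8 \right)} \frac{4667}{-547} = \left(-9 + 9 \cdot 4\right) \frac{4667}{-547} = \left(-9 + 36\right) 4667 \left(- \frac{1}{547}\right) = 27 \left(- \frac{4667}{547}\right) = - \frac{126009}{547}$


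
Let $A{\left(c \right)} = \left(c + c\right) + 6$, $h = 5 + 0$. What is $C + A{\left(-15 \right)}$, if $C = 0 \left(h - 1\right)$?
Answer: $-24$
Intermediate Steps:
$h = 5$
$A{\left(c \right)} = 6 + 2 c$ ($A{\left(c \right)} = 2 c + 6 = 6 + 2 c$)
$C = 0$ ($C = 0 \left(5 - 1\right) = 0 \cdot 4 = 0$)
$C + A{\left(-15 \right)} = 0 + \left(6 + 2 \left(-15\right)\right) = 0 + \left(6 - 30\right) = 0 - 24 = -24$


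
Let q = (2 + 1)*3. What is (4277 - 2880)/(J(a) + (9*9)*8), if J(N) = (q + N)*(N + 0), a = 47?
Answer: 1397/3280 ≈ 0.42591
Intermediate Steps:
q = 9 (q = 3*3 = 9)
J(N) = N*(9 + N) (J(N) = (9 + N)*(N + 0) = (9 + N)*N = N*(9 + N))
(4277 - 2880)/(J(a) + (9*9)*8) = (4277 - 2880)/(47*(9 + 47) + (9*9)*8) = 1397/(47*56 + 81*8) = 1397/(2632 + 648) = 1397/3280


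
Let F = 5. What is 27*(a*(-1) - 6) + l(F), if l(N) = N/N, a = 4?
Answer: -269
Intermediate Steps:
l(N) = 1
27*(a*(-1) - 6) + l(F) = 27*(4*(-1) - 6) + 1 = 27*(-4 - 6) + 1 = 27*(-10) + 1 = -270 + 1 = -269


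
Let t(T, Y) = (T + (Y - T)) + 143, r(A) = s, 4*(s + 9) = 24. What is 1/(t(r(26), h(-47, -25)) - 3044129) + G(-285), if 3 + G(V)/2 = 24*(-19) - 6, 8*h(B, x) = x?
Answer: -22647279098/24351913 ≈ -930.00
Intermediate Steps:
h(B, x) = x/8
s = -3 (s = -9 + (¼)*24 = -9 + 6 = -3)
r(A) = -3
t(T, Y) = 143 + Y (t(T, Y) = Y + 143 = 143 + Y)
G(V) = -930 (G(V) = -6 + 2*(24*(-19) - 6) = -6 + 2*(-456 - 6) = -6 + 2*(-462) = -6 - 924 = -930)
1/(t(r(26), h(-47, -25)) - 3044129) + G(-285) = 1/((143 + (⅛)*(-25)) - 3044129) - 930 = 1/((143 - 25/8) - 3044129) - 930 = 1/(1119/8 - 3044129) - 930 = 1/(-24351913/8) - 930 = -8/24351913 - 930 = -22647279098/24351913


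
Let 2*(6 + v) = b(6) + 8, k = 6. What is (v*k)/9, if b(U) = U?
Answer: ⅔ ≈ 0.66667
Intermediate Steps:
v = 1 (v = -6 + (6 + 8)/2 = -6 + (½)*14 = -6 + 7 = 1)
(v*k)/9 = (1*6)/9 = 6*(⅑) = ⅔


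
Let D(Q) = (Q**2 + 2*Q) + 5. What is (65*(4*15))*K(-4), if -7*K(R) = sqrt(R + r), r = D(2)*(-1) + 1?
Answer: -15600*I/7 ≈ -2228.6*I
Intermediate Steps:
D(Q) = 5 + Q**2 + 2*Q
r = -12 (r = (5 + 2**2 + 2*2)*(-1) + 1 = (5 + 4 + 4)*(-1) + 1 = 13*(-1) + 1 = -13 + 1 = -12)
K(R) = -sqrt(-12 + R)/7 (K(R) = -sqrt(R - 12)/7 = -sqrt(-12 + R)/7)
(65*(4*15))*K(-4) = (65*(4*15))*(-sqrt(-12 - 4)/7) = (65*60)*(-4*I/7) = 3900*(-4*I/7) = -15600*I/7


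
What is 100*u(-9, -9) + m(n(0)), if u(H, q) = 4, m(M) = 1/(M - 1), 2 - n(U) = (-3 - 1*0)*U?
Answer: 401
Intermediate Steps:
n(U) = 2 + 3*U (n(U) = 2 - (-3 - 1*0)*U = 2 - (-3 + 0)*U = 2 - (-3)*U = 2 + 3*U)
m(M) = 1/(-1 + M)
100*u(-9, -9) + m(n(0)) = 100*4 + 1/(-1 + (2 + 3*0)) = 400 + 1/(-1 + (2 + 0)) = 400 + 1/(-1 + 2) = 400 + 1/1 = 400 + 1 = 401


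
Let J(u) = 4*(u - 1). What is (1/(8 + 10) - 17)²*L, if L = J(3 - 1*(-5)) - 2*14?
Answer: 0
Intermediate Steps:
J(u) = -4 + 4*u (J(u) = 4*(-1 + u) = -4 + 4*u)
L = 0 (L = (-4 + 4*(3 - 1*(-5))) - 2*14 = (-4 + 4*(3 + 5)) - 28 = (-4 + 4*8) - 28 = (-4 + 32) - 28 = 28 - 28 = 0)
(1/(8 + 10) - 17)²*L = (1/(8 + 10) - 17)²*0 = (1/18 - 17)²*0 = (-305/18)²*0 = (93025/324)*0 = 0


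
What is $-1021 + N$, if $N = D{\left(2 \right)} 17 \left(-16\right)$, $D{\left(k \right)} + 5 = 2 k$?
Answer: $-749$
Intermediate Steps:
$D{\left(k \right)} = -5 + 2 k$
$N = 272$ ($N = \left(-5 + 2 \cdot 2\right) 17 \left(-16\right) = \left(-5 + 4\right) 17 \left(-16\right) = \left(-1\right) 17 \left(-16\right) = \left(-17\right) \left(-16\right) = 272$)
$-1021 + N = -1021 + 272 = -749$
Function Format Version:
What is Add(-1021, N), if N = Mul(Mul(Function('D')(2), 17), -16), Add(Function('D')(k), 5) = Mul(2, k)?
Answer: -749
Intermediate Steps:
Function('D')(k) = Add(-5, Mul(2, k))
N = 272 (N = Mul(Mul(Add(-5, Mul(2, 2)), 17), -16) = Mul(Mul(Add(-5, 4), 17), -16) = Mul(Mul(-1, 17), -16) = Mul(-17, -16) = 272)
Add(-1021, N) = Add(-1021, 272) = -749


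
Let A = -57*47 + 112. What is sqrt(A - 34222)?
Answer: I*sqrt(36789) ≈ 191.8*I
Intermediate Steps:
A = -2567 (A = -2679 + 112 = -2567)
sqrt(A - 34222) = sqrt(-2567 - 34222) = sqrt(-36789) = I*sqrt(36789)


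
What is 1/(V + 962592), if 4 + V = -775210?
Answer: 1/187378 ≈ 5.3368e-6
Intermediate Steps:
V = -775214 (V = -4 - 775210 = -775214)
1/(V + 962592) = 1/(-775214 + 962592) = 1/187378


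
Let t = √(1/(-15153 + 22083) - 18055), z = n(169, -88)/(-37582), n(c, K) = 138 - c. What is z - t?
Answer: 31/37582 - I*√96343284730/2310 ≈ 0.00082486 - 134.37*I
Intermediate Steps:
z = 31/37582 (z = (138 - 1*169)/(-37582) = (138 - 169)*(-1/37582) = -31*(-1/37582) = 31/37582 ≈ 0.00082486)
t = I*√96343284730/2310 (t = √(1/6930 - 18055) = √(-125121149/6930) = I*√96343284730/2310 ≈ 134.37*I)
z - t = 31/37582 - I*√96343284730/2310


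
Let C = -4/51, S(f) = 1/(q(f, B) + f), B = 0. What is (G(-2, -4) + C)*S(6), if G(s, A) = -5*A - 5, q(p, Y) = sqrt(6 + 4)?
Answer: 761/221 - 761*sqrt(10)/1326 ≈ 1.6286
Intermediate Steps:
q(p, Y) = sqrt(10)
G(s, A) = -5 - 5*A
S(f) = 1/(f + sqrt(10)) (S(f) = 1/(sqrt(10) + f) = 1/(f + sqrt(10)))
C = -4/51 (C = -4*1/51 = -4/51 ≈ -0.078431)
(G(-2, -4) + C)*S(6) = ((-5 - 5*(-4)) - 4/51)/(6 + sqrt(10)) = ((-5 + 20) - 4/51)/(6 + sqrt(10)) = (15 - 4/51)/(6 + sqrt(10)) = 761/(51*(6 + sqrt(10)))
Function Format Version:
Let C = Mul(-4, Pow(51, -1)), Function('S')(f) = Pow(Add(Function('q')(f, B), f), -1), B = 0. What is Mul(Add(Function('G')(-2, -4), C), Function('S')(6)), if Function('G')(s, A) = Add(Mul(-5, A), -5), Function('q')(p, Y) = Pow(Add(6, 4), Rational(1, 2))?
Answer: Add(Rational(761, 221), Mul(Rational(-761, 1326), Pow(10, Rational(1, 2)))) ≈ 1.6286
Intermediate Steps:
Function('q')(p, Y) = Pow(10, Rational(1, 2))
Function('G')(s, A) = Add(-5, Mul(-5, A))
Function('S')(f) = Pow(Add(f, Pow(10, Rational(1, 2))), -1) (Function('S')(f) = Pow(Add(Pow(10, Rational(1, 2)), f), -1) = Pow(Add(f, Pow(10, Rational(1, 2))), -1))
C = Rational(-4, 51) (C = Mul(-4, Rational(1, 51)) = Rational(-4, 51) ≈ -0.078431)
Mul(Add(Function('G')(-2, -4), C), Function('S')(6)) = Mul(Add(Add(-5, Mul(-5, -4)), Rational(-4, 51)), Pow(Add(6, Pow(10, Rational(1, 2))), -1)) = Mul(Add(Add(-5, 20), Rational(-4, 51)), Pow(Add(6, Pow(10, Rational(1, 2))), -1)) = Mul(Add(15, Rational(-4, 51)), Pow(Add(6, Pow(10, Rational(1, 2))), -1)) = Mul(Rational(761, 51), Pow(Add(6, Pow(10, Rational(1, 2))), -1))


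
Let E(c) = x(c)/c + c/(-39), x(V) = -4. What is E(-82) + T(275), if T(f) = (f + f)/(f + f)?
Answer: 5039/1599 ≈ 3.1513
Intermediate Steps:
E(c) = -4/c - c/39 (E(c) = -4/c + c/(-39) = -4/c + c*(-1/39) = -4/c - c/39)
T(f) = 1 (T(f) = (2*f)/((2*f)) = (2*f)*(1/(2*f)) = 1)
E(-82) + T(275) = (-4/(-82) - 1/39*(-82)) + 1 = (-4*(-1/82) + 82/39) + 1 = (2/41 + 82/39) + 1 = 3440/1599 + 1 = 5039/1599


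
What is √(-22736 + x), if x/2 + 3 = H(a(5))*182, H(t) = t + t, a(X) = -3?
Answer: 11*I*√206 ≈ 157.88*I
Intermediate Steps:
H(t) = 2*t
x = -2190 (x = -6 + 2*((2*(-3))*182) = -6 + 2*(-6*182) = -6 + 2*(-1092) = -6 - 2184 = -2190)
√(-22736 + x) = √(-22736 - 2190) = √(-24926) = 11*I*√206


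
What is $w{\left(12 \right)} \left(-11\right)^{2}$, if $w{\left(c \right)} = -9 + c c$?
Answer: $16335$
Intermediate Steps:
$w{\left(c \right)} = -9 + c^{2}$
$w{\left(12 \right)} \left(-11\right)^{2} = \left(-9 + 12^{2}\right) \left(-11\right)^{2} = \left(-9 + 144\right) 121 = 135 \cdot 121 = 16335$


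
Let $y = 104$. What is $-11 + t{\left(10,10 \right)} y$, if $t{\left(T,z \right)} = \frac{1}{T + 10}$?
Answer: $- \frac{29}{5} \approx -5.8$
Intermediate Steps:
$t{\left(T,z \right)} = \frac{1}{10 + T}$
$-11 + t{\left(10,10 \right)} y = -11 + \frac{1}{10 + 10} \cdot 104 = -11 + \frac{1}{20} \cdot 104 = -11 + \frac{26}{5} = - \frac{29}{5}$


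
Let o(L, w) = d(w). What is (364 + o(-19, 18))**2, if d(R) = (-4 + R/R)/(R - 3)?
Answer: 3308761/25 ≈ 1.3235e+5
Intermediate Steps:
d(R) = -3/(-3 + R) (d(R) = (-4 + 1)/(-3 + R) = -3/(-3 + R))
o(L, w) = -3/(-3 + w)
(364 + o(-19, 18))**2 = (364 - 3/(-3 + 18))**2 = (364 - 3/15)**2 = (364 - 3*1/15)**2 = (364 - 1/5)**2 = (1819/5)**2 = 3308761/25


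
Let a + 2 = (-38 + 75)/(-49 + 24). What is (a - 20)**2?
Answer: 344569/625 ≈ 551.31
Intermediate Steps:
a = -87/25 (a = -2 + (-38 + 75)/(-49 + 24) = -2 + 37/(-25) = -2 + 37*(-1/25) = -2 - 37/25 = -87/25 ≈ -3.4800)
(a - 20)**2 = (-87/25 - 20)**2 = (-587/25)**2 = 344569/625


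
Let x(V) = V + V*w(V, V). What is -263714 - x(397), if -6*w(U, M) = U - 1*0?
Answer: -1427057/6 ≈ -2.3784e+5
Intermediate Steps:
w(U, M) = -U/6 (w(U, M) = -(U - 1*0)/6 = -(U + 0)/6 = -U/6)
x(V) = V - V²/6 (x(V) = V + V*(-V/6) = V - V²/6)
-263714 - x(397) = -263714 - 397*(6 - 1*397)/6 = -263714 - 397*(6 - 397)/6 = -263714 - 397*(-391)/6 = -263714 - 1*(-155227/6) = -263714 + 155227/6 = -1427057/6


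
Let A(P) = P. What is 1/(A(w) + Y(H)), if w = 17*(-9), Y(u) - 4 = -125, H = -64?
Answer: -1/274 ≈ -0.0036496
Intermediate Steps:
Y(u) = -121 (Y(u) = 4 - 125 = -121)
w = -153
1/(A(w) + Y(H)) = 1/(-153 - 121) = 1/(-274) = -1/274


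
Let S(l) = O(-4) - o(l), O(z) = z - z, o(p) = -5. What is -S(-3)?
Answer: -5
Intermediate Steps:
O(z) = 0
S(l) = 5 (S(l) = 0 - 1*(-5) = 0 + 5 = 5)
-S(-3) = -1*5 = -5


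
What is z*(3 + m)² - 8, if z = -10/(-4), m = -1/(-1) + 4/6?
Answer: 418/9 ≈ 46.444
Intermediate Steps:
m = 5/3 (m = -1*(-1) + 4*(⅙) = 1 + ⅔ = 5/3 ≈ 1.6667)
z = 5/2 (z = -10*(-¼) = 5/2 ≈ 2.5000)
z*(3 + m)² - 8 = 5*(3 + 5/3)²/2 - 8 = 5*(14/3)²/2 - 8 = (5/2)*(196/9) - 8 = 490/9 - 8 = 418/9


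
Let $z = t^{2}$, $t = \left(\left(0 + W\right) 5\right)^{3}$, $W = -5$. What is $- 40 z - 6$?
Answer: $-9765625006$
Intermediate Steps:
$t = -15625$ ($t = \left(\left(0 - 5\right) 5\right)^{3} = \left(\left(-5\right) 5\right)^{3} = \left(-25\right)^{3} = -15625$)
$z = 244140625$ ($z = \left(-15625\right)^{2} = 244140625$)
$- 40 z - 6 = \left(-40\right) 244140625 - 6 = -9765625000 - 6 = -9765625006$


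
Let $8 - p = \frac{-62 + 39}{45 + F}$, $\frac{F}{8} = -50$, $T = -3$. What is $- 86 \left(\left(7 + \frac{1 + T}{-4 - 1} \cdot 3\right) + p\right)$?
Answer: $- \frac{492608}{355} \approx -1387.6$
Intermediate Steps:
$F = -400$ ($F = 8 \left(-50\right) = -400$)
$p = \frac{2817}{355}$ ($p = 8 - \frac{-62 + 39}{45 - 400} = 8 - - \frac{23}{-355} = 8 - \left(-23\right) \left(- \frac{1}{355}\right) = 8 - \frac{23}{355} = \frac{2817}{355} \approx 7.9352$)
$- 86 \left(\left(7 + \frac{1 + T}{-4 - 1} \cdot 3\right) + p\right) = - 86 \left(\left(7 + \frac{1 - 3}{-4 - 1} \cdot 3\right) + \frac{2817}{355}\right) = - 86 \left(\left(7 + - \frac{2}{-5} \cdot 3\right) + \frac{2817}{355}\right) = - 86 \left(\left(7 + \left(-2\right) \left(- \frac{1}{5}\right) 3\right) + \frac{2817}{355}\right) = - 86 \left(\left(7 + \frac{2}{5} \cdot 3\right) + \frac{2817}{355}\right) = - 86 \left(\left(7 + \frac{6}{5}\right) + \frac{2817}{355}\right) = - 86 \left(\frac{41}{5} + \frac{2817}{355}\right) = \left(-86\right) \frac{5728}{355} = - \frac{492608}{355}$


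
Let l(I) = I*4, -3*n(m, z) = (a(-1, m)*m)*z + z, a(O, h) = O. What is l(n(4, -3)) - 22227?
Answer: -22239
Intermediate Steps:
n(m, z) = -z/3 + m*z/3 (n(m, z) = -((-m)*z + z)/3 = -(-m*z + z)/3 = -(z - m*z)/3 = -z/3 + m*z/3)
l(I) = 4*I
l(n(4, -3)) - 22227 = 4*((⅓)*(-3)*(-1 + 4)) - 22227 = 4*((⅓)*(-3)*3) - 22227 = 4*(-3) - 22227 = -12 - 22227 = -22239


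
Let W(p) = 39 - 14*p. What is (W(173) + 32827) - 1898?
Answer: 28546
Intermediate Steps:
W(p) = 39 - 14*p
(W(173) + 32827) - 1898 = ((39 - 14*173) + 32827) - 1898 = ((39 - 2422) + 32827) - 1898 = (-2383 + 32827) - 1898 = 30444 - 1898 = 28546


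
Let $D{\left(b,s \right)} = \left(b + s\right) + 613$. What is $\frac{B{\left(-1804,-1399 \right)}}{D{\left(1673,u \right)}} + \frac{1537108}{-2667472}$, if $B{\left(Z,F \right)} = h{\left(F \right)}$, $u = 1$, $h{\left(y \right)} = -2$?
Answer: $- \frac{880175235}{1525127116} \approx -0.57712$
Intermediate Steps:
$B{\left(Z,F \right)} = -2$
$D{\left(b,s \right)} = 613 + b + s$
$\frac{B{\left(-1804,-1399 \right)}}{D{\left(1673,u \right)}} + \frac{1537108}{-2667472} = - \frac{2}{613 + 1673 + 1} + \frac{1537108}{-2667472} = - \frac{2}{2287} + 1537108 \left(- \frac{1}{2667472}\right) = \left(-2\right) \frac{1}{2287} - \frac{384277}{666868} = - \frac{2}{2287} - \frac{384277}{666868} = - \frac{880175235}{1525127116}$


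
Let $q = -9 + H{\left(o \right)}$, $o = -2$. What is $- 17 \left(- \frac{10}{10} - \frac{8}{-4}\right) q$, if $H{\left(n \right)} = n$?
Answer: $187$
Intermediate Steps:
$q = -11$ ($q = -9 - 2 = -11$)
$- 17 \left(- \frac{10}{10} - \frac{8}{-4}\right) q = - 17 \left(- \frac{10}{10} - \frac{8}{-4}\right) \left(-11\right) = - 17 \left(\left(-10\right) \frac{1}{10} - -2\right) \left(-11\right) = - 17 \left(-1 + 2\right) \left(-11\right) = \left(-17\right) 1 \left(-11\right) = \left(-17\right) \left(-11\right) = 187$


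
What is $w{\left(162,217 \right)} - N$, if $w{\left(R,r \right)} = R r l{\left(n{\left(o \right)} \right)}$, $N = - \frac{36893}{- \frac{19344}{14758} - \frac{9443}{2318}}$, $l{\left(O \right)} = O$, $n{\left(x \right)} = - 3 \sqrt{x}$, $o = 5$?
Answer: $- \frac{33212480534}{4847347} - 105462 \sqrt{5} \approx -2.4267 \cdot 10^{5}$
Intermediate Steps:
$N = \frac{33212480534}{4847347}$ ($N = - \frac{36893}{\left(-19344\right) \frac{1}{14758} - \frac{497}{122}} = - \frac{36893}{- \frac{9672}{7379} - \frac{497}{122}} = - \frac{36893}{- \frac{4847347}{900238}} = \left(-36893\right) \left(- \frac{900238}{4847347}\right) = \frac{33212480534}{4847347} \approx 6851.7$)
$w{\left(R,r \right)} = - 3 R r \sqrt{5}$ ($w{\left(R,r \right)} = R r \left(- 3 \sqrt{5}\right) = - 3 R r \sqrt{5}$)
$w{\left(162,217 \right)} - N = \left(-3\right) 162 \cdot 217 \sqrt{5} - \frac{33212480534}{4847347} = - 105462 \sqrt{5} - \frac{33212480534}{4847347} = - \frac{33212480534}{4847347} - 105462 \sqrt{5}$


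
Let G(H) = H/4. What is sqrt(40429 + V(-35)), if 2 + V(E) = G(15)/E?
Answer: sqrt(7923671)/14 ≈ 201.06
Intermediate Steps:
G(H) = H/4 (G(H) = H*(1/4) = H/4)
V(E) = -2 + 15/(4*E) (V(E) = -2 + ((1/4)*15)/E = -2 + 15/(4*E))
sqrt(40429 + V(-35)) = sqrt(40429 + (-2 + (15/4)/(-35))) = sqrt(40429 + (-2 + (15/4)*(-1/35))) = sqrt(40429 + (-2 - 3/28)) = sqrt(40429 - 59/28) = sqrt(1131953/28) = sqrt(7923671)/14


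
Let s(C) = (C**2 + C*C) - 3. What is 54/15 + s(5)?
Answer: 253/5 ≈ 50.600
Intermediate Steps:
s(C) = -3 + 2*C**2 (s(C) = (C**2 + C**2) - 3 = 2*C**2 - 3 = -3 + 2*C**2)
54/15 + s(5) = 54/15 + (-3 + 2*5**2) = (1/15)*54 + (-3 + 2*25) = 18/5 + (-3 + 50) = 18/5 + 47 = 253/5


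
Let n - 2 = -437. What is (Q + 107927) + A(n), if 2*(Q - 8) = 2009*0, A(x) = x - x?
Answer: 107935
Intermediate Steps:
n = -435 (n = 2 - 437 = -435)
A(x) = 0
Q = 8 (Q = 8 + (2009*0)/2 = 8 + (1/2)*0 = 8 + 0 = 8)
(Q + 107927) + A(n) = (8 + 107927) + 0 = 107935 + 0 = 107935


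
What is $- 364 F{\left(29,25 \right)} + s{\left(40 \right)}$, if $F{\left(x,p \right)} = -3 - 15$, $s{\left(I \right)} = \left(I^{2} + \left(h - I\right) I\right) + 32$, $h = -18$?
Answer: $5864$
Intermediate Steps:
$s{\left(I \right)} = 32 + I^{2} + I \left(-18 - I\right)$ ($s{\left(I \right)} = \left(I^{2} + \left(-18 - I\right) I\right) + 32 = \left(I^{2} + I \left(-18 - I\right)\right) + 32 = 32 + I^{2} + I \left(-18 - I\right)$)
$F{\left(x,p \right)} = -18$ ($F{\left(x,p \right)} = -3 - 15 = -18$)
$- 364 F{\left(29,25 \right)} + s{\left(40 \right)} = \left(-364\right) \left(-18\right) + \left(32 - 720\right) = 6552 + \left(32 - 720\right) = 6552 - 688 = 5864$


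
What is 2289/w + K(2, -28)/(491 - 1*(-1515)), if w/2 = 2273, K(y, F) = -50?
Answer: 2182217/4559638 ≈ 0.47859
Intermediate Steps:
w = 4546 (w = 2*2273 = 4546)
2289/w + K(2, -28)/(491 - 1*(-1515)) = 2289/4546 - 50/(491 - 1*(-1515)) = 2289*(1/4546) - 50/(491 + 1515) = 2289/4546 - 50/2006 = 2289/4546 - 50*1/2006 = 2289/4546 - 25/1003 = 2182217/4559638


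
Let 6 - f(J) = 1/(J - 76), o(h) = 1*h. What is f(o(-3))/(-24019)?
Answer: -475/1897501 ≈ -0.00025033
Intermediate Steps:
o(h) = h
f(J) = 6 - 1/(-76 + J) (f(J) = 6 - 1/(J - 76) = 6 - 1/(-76 + J))
f(o(-3))/(-24019) = ((-457 + 6*(-3))/(-76 - 3))/(-24019) = ((-457 - 18)/(-79))*(-1/24019) = -1/79*(-475)*(-1/24019) = (475/79)*(-1/24019) = -475/1897501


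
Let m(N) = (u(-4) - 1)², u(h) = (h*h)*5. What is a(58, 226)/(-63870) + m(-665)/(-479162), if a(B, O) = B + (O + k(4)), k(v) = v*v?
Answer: -18078709/1020135898 ≈ -0.017722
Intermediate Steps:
k(v) = v²
u(h) = 5*h² (u(h) = h²*5 = 5*h²)
a(B, O) = 16 + B + O (a(B, O) = B + (O + 4²) = B + (O + 16) = B + (16 + O) = 16 + B + O)
m(N) = 6241 (m(N) = (5*(-4)² - 1)² = (5*16 - 1)² = (80 - 1)² = 79² = 6241)
a(58, 226)/(-63870) + m(-665)/(-479162) = (16 + 58 + 226)/(-63870) + 6241/(-479162) = 300*(-1/63870) + 6241*(-1/479162) = -10/2129 - 6241/479162 = -18078709/1020135898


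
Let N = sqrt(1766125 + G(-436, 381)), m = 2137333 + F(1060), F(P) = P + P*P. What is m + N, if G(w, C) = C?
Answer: 3261993 + sqrt(1766506) ≈ 3.2633e+6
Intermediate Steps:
F(P) = P + P**2
m = 3261993 (m = 2137333 + 1060*(1 + 1060) = 2137333 + 1060*1061 = 2137333 + 1124660 = 3261993)
N = sqrt(1766506) (N = sqrt(1766125 + 381) = sqrt(1766506) ≈ 1329.1)
m + N = 3261993 + sqrt(1766506)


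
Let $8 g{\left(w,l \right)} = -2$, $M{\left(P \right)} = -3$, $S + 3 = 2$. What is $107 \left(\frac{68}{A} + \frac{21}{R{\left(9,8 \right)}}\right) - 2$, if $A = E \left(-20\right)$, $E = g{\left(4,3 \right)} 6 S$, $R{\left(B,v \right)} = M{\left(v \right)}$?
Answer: $- \frac{14903}{15} \approx -993.53$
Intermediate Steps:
$S = -1$ ($S = -3 + 2 = -1$)
$R{\left(B,v \right)} = -3$
$g{\left(w,l \right)} = - \frac{1}{4}$ ($g{\left(w,l \right)} = \frac{1}{8} \left(-2\right) = - \frac{1}{4}$)
$E = \frac{3}{2}$ ($E = \left(- \frac{1}{4}\right) 6 \left(-1\right) = \left(- \frac{3}{2}\right) \left(-1\right) = \frac{3}{2} \approx 1.5$)
$A = -30$ ($A = \frac{3}{2} \left(-20\right) = -30$)
$107 \left(\frac{68}{A} + \frac{21}{R{\left(9,8 \right)}}\right) - 2 = 107 \left(\frac{68}{-30} + \frac{21}{-3}\right) - 2 = 107 \left(68 \left(- \frac{1}{30}\right) + 21 \left(- \frac{1}{3}\right)\right) - 2 = 107 \left(- \frac{34}{15} - 7\right) - 2 = 107 \left(- \frac{139}{15}\right) - 2 = - \frac{14873}{15} - 2 = - \frac{14903}{15}$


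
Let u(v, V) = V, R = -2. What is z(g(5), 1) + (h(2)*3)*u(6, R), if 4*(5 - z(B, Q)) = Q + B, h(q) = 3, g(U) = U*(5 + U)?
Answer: -103/4 ≈ -25.750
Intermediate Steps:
z(B, Q) = 5 - B/4 - Q/4 (z(B, Q) = 5 - (Q + B)/4 = 5 - (B + Q)/4 = 5 + (-B/4 - Q/4) = 5 - B/4 - Q/4)
z(g(5), 1) + (h(2)*3)*u(6, R) = (5 - 5*(5 + 5)/4 - 1/4*1) + (3*3)*(-2) = (5 - 5*10/4 - 1/4) + 9*(-2) = (5 - 1/4*50 - 1/4) - 18 = (5 - 25/2 - 1/4) - 18 = -31/4 - 18 = -103/4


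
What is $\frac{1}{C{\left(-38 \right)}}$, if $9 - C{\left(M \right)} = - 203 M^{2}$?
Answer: $\frac{1}{293141} \approx 3.4113 \cdot 10^{-6}$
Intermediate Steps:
$C{\left(M \right)} = 9 + 203 M^{2}$ ($C{\left(M \right)} = 9 - - 203 M^{2} = 9 + 203 M^{2}$)
$\frac{1}{C{\left(-38 \right)}} = \frac{1}{9 + 203 \left(-38\right)^{2}} = \frac{1}{9 + 203 \cdot 1444} = \frac{1}{9 + 293132} = \frac{1}{293141}$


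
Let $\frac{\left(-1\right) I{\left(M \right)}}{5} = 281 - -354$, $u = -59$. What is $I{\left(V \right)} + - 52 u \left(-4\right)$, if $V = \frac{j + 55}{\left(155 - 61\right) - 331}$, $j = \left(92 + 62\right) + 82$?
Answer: $-15447$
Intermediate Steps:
$j = 236$ ($j = 154 + 82 = 236$)
$V = - \frac{97}{79}$ ($V = \frac{236 + 55}{\left(155 - 61\right) - 331} = \frac{291}{\left(155 - 61\right) - 331} = \frac{291}{94 - 331} = \frac{291}{-237} = 291 \left(- \frac{1}{237}\right) = - \frac{97}{79} \approx -1.2278$)
$I{\left(M \right)} = -3175$ ($I{\left(M \right)} = - 5 \left(281 - -354\right) = - 5 \left(281 + 354\right) = \left(-5\right) 635 = -3175$)
$I{\left(V \right)} + - 52 u \left(-4\right) = -3175 + \left(-52\right) \left(-59\right) \left(-4\right) = -3175 + 3068 \left(-4\right) = -3175 - 12272 = -15447$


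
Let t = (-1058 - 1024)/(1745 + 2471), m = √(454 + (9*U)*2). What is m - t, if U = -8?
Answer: 1041/2108 + √310 ≈ 18.101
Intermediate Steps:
m = √310 (m = √(454 + (9*(-8))*2) = √(454 - 72*2) = √(454 - 144) = √310 ≈ 17.607)
t = -1041/2108 (t = -2082/4216 = -2082*1/4216 = -1041/2108 ≈ -0.49383)
m - t = √310 - 1*(-1041/2108) = √310 + 1041/2108 = 1041/2108 + √310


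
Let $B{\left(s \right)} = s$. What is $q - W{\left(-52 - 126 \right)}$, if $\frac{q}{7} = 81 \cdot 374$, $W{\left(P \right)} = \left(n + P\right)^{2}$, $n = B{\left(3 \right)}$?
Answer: $181433$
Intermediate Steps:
$n = 3$
$W{\left(P \right)} = \left(3 + P\right)^{2}$
$q = 212058$ ($q = 7 \cdot 81 \cdot 374 = 7 \cdot 30294 = 212058$)
$q - W{\left(-52 - 126 \right)} = 212058 - \left(3 - 178\right)^{2} = 212058 - \left(-175\right)^{2} = 212058 - 30625 = 181433$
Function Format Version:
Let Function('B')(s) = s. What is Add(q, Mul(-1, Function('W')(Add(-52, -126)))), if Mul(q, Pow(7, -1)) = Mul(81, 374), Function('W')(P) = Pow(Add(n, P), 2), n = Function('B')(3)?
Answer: 181433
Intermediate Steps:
n = 3
Function('W')(P) = Pow(Add(3, P), 2)
q = 212058 (q = Mul(7, Mul(81, 374)) = Mul(7, 30294) = 212058)
Add(q, Mul(-1, Function('W')(Add(-52, -126)))) = Add(212058, Mul(-1, Pow(Add(3, Add(-52, -126)), 2))) = Add(212058, Mul(-1, Pow(Add(3, -178), 2))) = Add(212058, Mul(-1, Pow(-175, 2))) = Add(212058, Mul(-1, 30625)) = Add(212058, -30625) = 181433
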